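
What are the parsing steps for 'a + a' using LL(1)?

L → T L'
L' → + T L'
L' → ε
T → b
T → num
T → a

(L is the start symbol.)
Stack is shown with the top on the left.

Stack     Input    Action
-------------------------
L $       a + a $  output L → T L'
T L' $    a + a $  output T → a
a L' $    a + a $  match 'a'
L' $      + a $    output L' → + T L'
+ T L' $  + a $    match '+'
T L' $    a $      output T → a
a L' $    a $      match 'a'
L' $      $        output L' → ε
$         $        accept

The string is accepted.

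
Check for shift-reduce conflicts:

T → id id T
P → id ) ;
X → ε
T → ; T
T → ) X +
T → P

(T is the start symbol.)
Augment with T' → T and build the canonical LR(0) collection (I0 = CLOSURE({[T' → . T]}), then GOTO on every symbol after a dot until no new states appear). It has 13 states:
  I0: { [P → . id ) ;], [T → . ) X +], [T → . ; T], [T → . P], [T → . id id T], [T' → . T] }  — shift
  I1: { [T → ) . X +], [X → .] }  — reduce
  I2: { [P → . id ) ;], [T → . ) X +], [T → . ; T], [T → . P], [T → . id id T], [T → ; . T] }  — shift
  I3: { [T → P .] }  — reduce
  I4: { [T' → T .] }  — accept
  I5: { [P → id . ) ;], [T → id . id T] }  — shift
  I6: { [P → id ) . ;] }  — shift
  I7: { [P → . id ) ;], [T → . ) X +], [T → . ; T], [T → . P], [T → . id id T], [T → id id . T] }  — shift
  I8: { [T → id id T .] }  — reduce
  I9: { [P → id ) ; .] }  — reduce
  I10: { [T → ; T .] }  — reduce
  I11: { [T → ) X . +] }  — shift
  I12: { [T → ) X + .] }  — reduce

No state contains both a complete item and a shift item.

Answer: No shift-reduce conflicts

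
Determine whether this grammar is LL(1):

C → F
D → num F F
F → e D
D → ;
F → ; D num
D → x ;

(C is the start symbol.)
Yes, the grammar is LL(1).

For D:
  PREDICT(D → num F F) = { 'num' }
  PREDICT(D → ';') = { ';' }
  PREDICT(D → x ';') = { 'x' }
For F:
  PREDICT(F → e D) = { 'e' }
  PREDICT(F → ';' D num) = { ';' }
C has a single production, so nothing to check there.

All predict sets are disjoint. The grammar IS LL(1).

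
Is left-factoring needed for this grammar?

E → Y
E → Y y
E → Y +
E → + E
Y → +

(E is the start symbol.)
Yes, E has productions with common prefix 'Y'

Left-factoring is needed when two productions for the same non-terminal
share a common prefix on the right-hand side.

Productions for E:
  E → Y
  E → Y y
  E → Y +
  E → + E

Found common prefix 'Y' in productions for E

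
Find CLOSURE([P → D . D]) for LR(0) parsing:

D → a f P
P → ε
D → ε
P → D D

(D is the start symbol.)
{ [D → . a f P], [D → .], [P → D . D] }

To compute CLOSURE, for each item [A → α.Bβ] where B is a non-terminal, add [B → .γ] for all productions B → γ; repeat for the newly added items until nothing changes.

Start with: [P → D . D]
  [P → D . D] has the dot before D: add [D → . a f P], [D → .]
No further items can be added.

CLOSURE = { [D → . a f P], [D → .], [P → D . D] }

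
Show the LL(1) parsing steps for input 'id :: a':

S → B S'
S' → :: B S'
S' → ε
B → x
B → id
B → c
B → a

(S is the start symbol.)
LL(1) parsing maintains a stack (initially the start symbol over $) and the input. At each step: if the stack top is a terminal, match it against the current input token; if it is a non-terminal N, replace it with the RHS of M[N, lookahead] (the unique production whose predict set contains the lookahead).

Stack is shown with the top on the left.

Stack      Input      Action
----------------------------
S $        id :: a $  output S → B S'
B S' $     id :: a $  output B → id
id S' $    id :: a $  match 'id'
S' $       :: a $     output S' → :: B S'
:: B S' $  :: a $     match '::'
B S' $     a $        output B → a
a S' $     a $        match 'a'
S' $       $          output S' → ε
$          $          accept

The string is accepted.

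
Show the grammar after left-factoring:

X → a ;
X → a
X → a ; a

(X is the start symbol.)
Left-factoring transforms A → αβ₁ | αβ₂ into A → αA' and A' → β₁ | β₂
(α is the longest common prefix among the alternatives). Repeat until
no nonterminal has two alternatives with a common prefix.

Round 1: X has alternatives sharing prefix 'a'. Introduce X': X → a X'
  Add: X' → ;
  Add: X' → ε
  Add: X' → ; a

Round 2: X' has alternatives sharing prefix ';'. Introduce X'': X' → ; X''
  Add: X'' → ε
  Add: X'' → a

No remaining common prefixes — done.

Resulting grammar:
X → a X'
X' → ; X''
X'' → ε
X'' → a
X' → ε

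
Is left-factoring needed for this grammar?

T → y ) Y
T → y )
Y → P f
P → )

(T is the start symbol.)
Left-factoring is needed when two productions for the same non-terminal
share a common prefix on the right-hand side.

Productions for T:
  T → y ) Y
  T → y )

Found common prefix 'y )' in productions for T

Answer: Yes, T has productions with common prefix 'y )'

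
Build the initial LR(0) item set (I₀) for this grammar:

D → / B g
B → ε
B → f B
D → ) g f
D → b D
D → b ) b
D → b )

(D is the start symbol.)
First, augment the grammar with D' → D
I₀ = CLOSURE({ [D' → . D] }):
  [D' → . D] has the dot before D: add [D → . / B g], [D → . ) g f], [D → . b D], [D → . b ) b], [D → . b )]
No further items can be added.

I₀ = { [D → . ) g f], [D → . / B g], [D → . b ) b], [D → . b )], [D → . b D], [D' → . D] }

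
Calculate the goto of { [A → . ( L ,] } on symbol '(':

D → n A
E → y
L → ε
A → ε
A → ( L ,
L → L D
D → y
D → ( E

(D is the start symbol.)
GOTO(I, '(') = CLOSURE({ [A → αX.β] : [A → α.Xβ] ∈ I, X = '(' })

Items with dot before '(', with the dot advanced:
  [A → . ( L ,] → [A → ( . L ,]
Closure of the advanced items:
  [A → ( . L ,] has the dot before L: add [L → .], [L → . L D]

GOTO = { [A → ( . L ,], [L → . L D], [L → .] }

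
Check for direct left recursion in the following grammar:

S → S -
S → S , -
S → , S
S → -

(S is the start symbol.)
Yes, S is left-recursive

Direct left recursion occurs when N → N α for some non-terminal N (the right-hand side begins with the left-hand side itself).

S → S -: LEFT RECURSIVE (starts with S)
S → S , -: LEFT RECURSIVE (starts with S)
S → , S: starts with ','
S → -: starts with '-'

The grammar has direct left recursion on: S.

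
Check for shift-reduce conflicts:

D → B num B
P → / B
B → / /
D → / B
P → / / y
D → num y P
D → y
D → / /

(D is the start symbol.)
Yes — I16: [B → / / .] vs [B → / . /]

Augment with D' → D and build the canonical LR(0) collection (I0 = CLOSURE({[D' → . D]}), then GOTO on every symbol after a dot until no new states appear). It has 18 states:
  I0: { [B → . / /], [D → . / /], [D → . / B], [D → . B num B], [D → . num y P], [D → . y], [D' → . D] }  — shift
  I1: { [B → . / /], [B → / . /], [D → / . /], [D → / . B] }  — shift
  I2: { [D → B . num B] }  — shift
  I3: { [D' → D .] }  — accept
  I4: { [D → num . y P] }  — shift
  I5: { [D → y .] }  — reduce
  I6: { [D → num y . P], [P → . / / y], [P → . / B] }  — shift
  I7: { [B → . / /], [P → / . / y], [P → / . B] }  — shift
  I8: { [D → num y P .] }  — reduce
  I9: { [B → / . /], [P → / / . y] }  — shift
  I10: { [P → / B .] }  — reduce
  I11: { [B → / / .] }  — reduce
  I12: { [P → / / y .] }  — reduce
  I13: { [B → . / /], [D → B num . B] }  — shift
  I14: { [B → / . /] }  — shift
  I15: { [D → B num B .] }  — reduce
  I16: { [B → / . /], [B → / / .], [D → / / .] }  — shift, 2 reduces
  I17: { [D → / B .] }  — reduce

I16 contains reduce items [B → / / .], [D → / / .] and shift item [B → / . /] — shift-reduce conflict.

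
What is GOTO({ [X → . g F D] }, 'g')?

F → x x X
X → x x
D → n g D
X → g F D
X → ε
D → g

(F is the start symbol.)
{ [F → . x x X], [X → g . F D] }

GOTO(I, 'g') = CLOSURE({ [A → αX.β] : [A → α.Xβ] ∈ I, X = 'g' })

Items with dot before 'g', with the dot advanced:
  [X → . g F D] → [X → g . F D]
Closure of the advanced items:
  [X → g . F D] has the dot before F: add [F → . x x X]

GOTO = { [F → . x x X], [X → g . F D] }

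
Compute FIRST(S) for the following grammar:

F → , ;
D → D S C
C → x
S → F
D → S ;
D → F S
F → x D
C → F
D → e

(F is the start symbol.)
{ ',', 'x' }

To compute FIRST(S), examine every production with S on the left-hand side, reading each right-hand side left to right until a non-nullable symbol is reached.

FIRST sets of the other non-terminals involved (by the same procedure, iterated to a fixed point):
  FIRST(F) = { ',', 'x' }

From S → F:
  - F is a non-terminal: add FIRST(F) \ {ε} = { ',', 'x' }
    F is not nullable, so stop

Collecting: FIRST(S) = { ',', 'x' }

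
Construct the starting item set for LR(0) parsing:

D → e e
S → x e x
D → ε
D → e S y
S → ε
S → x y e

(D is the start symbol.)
{ [D → . e S y], [D → . e e], [D → .], [D' → . D] }

First, augment the grammar with D' → D
I₀ = CLOSURE({ [D' → . D] }):
  [D' → . D] has the dot before D: add [D → . e e], [D → .], [D → . e S y]
No further items can be added.

I₀ = { [D → . e S y], [D → . e e], [D → .], [D' → . D] }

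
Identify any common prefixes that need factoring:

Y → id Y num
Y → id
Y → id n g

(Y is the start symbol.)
Yes, Y has productions with common prefix 'id'

Left-factoring is needed when two productions for the same non-terminal
share a common prefix on the right-hand side.

Productions for Y:
  Y → id Y num
  Y → id
  Y → id n g

Found common prefix 'id' in productions for Y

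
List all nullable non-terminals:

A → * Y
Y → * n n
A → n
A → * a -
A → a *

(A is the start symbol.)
There are no ε-productions, so no non-terminal can derive ε.
No non-terminals are nullable.

Answer: None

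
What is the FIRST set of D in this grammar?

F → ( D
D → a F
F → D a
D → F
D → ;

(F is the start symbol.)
{ '(', ';', 'a' }

To compute FIRST(D), examine every production with D on the left-hand side, reading each right-hand side left to right until a non-nullable symbol is reached.

FIRST sets of the other non-terminals involved (by the same procedure, iterated to a fixed point):
  FIRST(F) = { '(', ';', 'a' }

From D → a F:
  - a is a terminal: add 'a' and stop
From D → F:
  - F is a non-terminal: add FIRST(F) \ {ε} = { '(', ';', 'a' }
    F is not nullable, so stop
From D → ;:
  - ';' is a terminal: add ';' and stop

Collecting: FIRST(D) = { '(', ';', 'a' }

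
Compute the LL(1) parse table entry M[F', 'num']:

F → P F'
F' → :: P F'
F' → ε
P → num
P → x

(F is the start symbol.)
To find M[F', 'num'], we find productions for F' where 'num' is in the predict set (PREDICT(N → α) = (FIRST(α) \ {ε}) ∪ (FOLLOW(N) if α ⇒* ε)).

Relevant sets:
  FOLLOW(F') = { $ }

F' → :: P F': PREDICT = { '::' }
F' → ε: PREDICT = { $ }

M[F', 'num'] is empty (no production applies)

Answer: Empty (error entry)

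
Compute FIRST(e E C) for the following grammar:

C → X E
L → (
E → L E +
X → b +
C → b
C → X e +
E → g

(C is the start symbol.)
{ 'e' }

To compute FIRST(e E C), process the symbols left to right:
Symbol e is a terminal. Add 'e' and stop.
FIRST(e E C) = { 'e' }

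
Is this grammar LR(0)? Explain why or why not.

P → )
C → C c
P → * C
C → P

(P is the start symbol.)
No. Shift-reduce conflict between [P → * C .] and [C → C . c]

Augment with P' → P and build the canonical LR(0) collection (I0 = CLOSURE({[P' → . P]}), then GOTO on every symbol after a dot until no new states appear). It has 7 states:
  I0: { [P → . )], [P → . * C], [P' → . P] }  — shift
  I1: { [P → ) .] }  — reduce
  I2: { [C → . C c], [C → . P], [P → * . C], [P → . )], [P → . * C] }  — shift
  I3: { [P' → P .] }  — accept
  I4: { [C → C . c], [P → * C .] }  — shift, reduce
  I5: { [C → P .] }  — reduce
  I6: { [C → C c .] }  — reduce

Conflict in state I4:
  Shift-reduce conflict between [P → * C .] and [C → C . c]
So the grammar is NOT LR(0).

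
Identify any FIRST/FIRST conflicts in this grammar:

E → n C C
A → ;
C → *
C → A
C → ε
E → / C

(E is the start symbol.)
A FIRST/FIRST conflict occurs when two productions N → α and N → β for the same non-terminal have FIRST(α) ∩ FIRST(β) ≠ ∅ (with ε ∈ FIRST of a nullable right-hand side, so two nullable alternatives also conflict).

FIRST sets of the non-terminals at (or reachable through a nullable prefix from) the front of some alternative:
  FIRST(A) = { ';' }

Productions for E:
  E → n C C: FIRST = { 'n' }
  E → / C: FIRST = { '/' }
Productions for C:
  C → *: FIRST = { '*' }
  C → A: FIRST = { ';' }
  C → ε: FIRST = { ε }
A has only one production, so no FIRST/FIRST conflict is possible there.

All alternatives of each non-terminal have pairwise disjoint FIRST sets.

Answer: No FIRST/FIRST conflicts.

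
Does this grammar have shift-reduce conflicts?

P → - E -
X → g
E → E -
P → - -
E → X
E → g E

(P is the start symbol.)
Yes — I6: [X → g .] vs [E → . g E]; I7: [E → g E .] vs [E → E . -]

Augment with P' → P and build the canonical LR(0) collection (I0 = CLOSURE({[P' → . P]}), then GOTO on every symbol after a dot until no new states appear). It has 10 states:
  I0: { [P → . - -], [P → . - E -], [P' → . P] }  — shift
  I1: { [E → . E -], [E → . X], [E → . g E], [P → - . -], [P → - . E -], [X → . g] }  — shift
  I2: { [P' → P .] }  — accept
  I3: { [P → - - .] }  — reduce
  I4: { [E → E . -], [P → - E . -] }  — shift
  I5: { [E → X .] }  — reduce
  I6: { [E → . E -], [E → . X], [E → . g E], [E → g . E], [X → . g], [X → g .] }  — shift, reduce
  I7: { [E → E . -], [E → g E .] }  — shift, reduce
  I8: { [E → E - .] }  — reduce
  I9: { [E → E - .], [P → - E - .] }  — 2 reduces

I6 contains reduce item [X → g .] and shift items [E → . g E], [X → . g] — shift-reduce conflict.
I7 contains reduce item [E → g E .] and shift item [E → E . -] — shift-reduce conflict.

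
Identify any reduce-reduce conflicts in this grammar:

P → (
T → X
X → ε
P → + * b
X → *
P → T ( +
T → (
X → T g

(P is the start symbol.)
Yes — I1: [P → ( .] vs [T → ( .]

A reduce-reduce conflict occurs when an LR(0) state has two complete items [A → α .] and [B → β .] — both call for a reduction, and with no lookahead the parser cannot choose between them.

Augment with P' → P and build the canonical LR(0) collection (I0 = CLOSURE({[P' → . P]}), then GOTO on every symbol after a dot until no new states appear). It has 12 states:
  I0: { [P → . (], [P → . + * b], [P → . T ( +], [P' → . P], [T → . (], [T → . X], [X → . *], [X → . T g], [X → .] }  — shift, reduce
  I1: { [P → ( .], [T → ( .] }  — 2 reduces
  I2: { [X → * .] }  — reduce
  I3: { [P → + . * b] }  — shift
  I4: { [P' → P .] }  — accept
  I5: { [P → T . ( +], [X → T . g] }  — shift
  I6: { [T → X .] }  — reduce
  I7: { [P → T ( . +] }  — shift
  I8: { [X → T g .] }  — reduce
  I9: { [P → T ( + .] }  — reduce
  I10: { [P → + * . b] }  — shift
  I11: { [P → + * b .] }  — reduce

I1 contains complete items [P → ( .], [T → ( .] — reduce-reduce conflict.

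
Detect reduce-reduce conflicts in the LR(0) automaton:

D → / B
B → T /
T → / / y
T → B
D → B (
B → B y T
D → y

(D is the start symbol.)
A reduce-reduce conflict occurs when an LR(0) state has two complete items [A → α .] and [B → β .] — both call for a reduction, and with no lookahead the parser cannot choose between them.

Augment with D' → D and build the canonical LR(0) collection (I0 = CLOSURE({[D' → . D]}), then GOTO on every symbol after a dot until no new states appear). It has 16 states:
  I0: { [B → . B y T], [B → . T /], [D → . / B], [D → . B (], [D → . y], [D' → . D], [T → . / / y], [T → . B] }  — shift
  I1: { [B → . B y T], [B → . T /], [D → / . B], [T → . / / y], [T → . B], [T → / . / y] }  — shift
  I2: { [B → B . y T], [D → B . (], [T → B .] }  — shift, reduce
  I3: { [D' → D .] }  — accept
  I4: { [B → T . /] }  — shift
  I5: { [D → y .] }  — reduce
  I6: { [B → T / .] }  — reduce
  I7: { [D → B ( .] }  — reduce
  I8: { [B → . B y T], [B → . T /], [B → B y . T], [T → . / / y], [T → . B] }  — shift
  I9: { [T → / . / y] }  — shift
  I10: { [B → B . y T], [T → B .] }  — shift, reduce
  I11: { [B → B y T .], [B → T . /] }  — shift, reduce
  I12: { [T → / / . y] }  — shift
  I13: { [T → / / y .] }  — reduce
  I14: { [T → / . / y], [T → / / . y] }  — shift
  I15: { [B → B . y T], [D → / B .], [T → B .] }  — shift, 2 reduces

I15 contains complete items [D → / B .], [T → B .] — reduce-reduce conflict.

Answer: Yes — I15: [D → / B .] vs [T → B .]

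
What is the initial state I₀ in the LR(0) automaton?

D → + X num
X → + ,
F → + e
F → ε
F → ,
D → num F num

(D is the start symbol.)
{ [D → . + X num], [D → . num F num], [D' → . D] }

First, augment the grammar with D' → D
I₀ = CLOSURE({ [D' → . D] }):
  [D' → . D] has the dot before D: add [D → . + X num], [D → . num F num]
No further items can be added.

I₀ = { [D → . + X num], [D → . num F num], [D' → . D] }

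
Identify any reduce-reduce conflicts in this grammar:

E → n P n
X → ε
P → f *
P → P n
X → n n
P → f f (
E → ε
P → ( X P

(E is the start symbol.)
A reduce-reduce conflict occurs when an LR(0) state has two complete items [A → α .] and [B → β .] — both call for a reduction, and with no lookahead the parser cannot choose between them.

Augment with E' → E and build the canonical LR(0) collection (I0 = CLOSURE({[E' → . E]}), then GOTO on every symbol after a dot until no new states appear). It has 15 states:
  I0: { [E → . n P n], [E → .], [E' → . E] }  — shift, reduce
  I1: { [E' → E .] }  — accept
  I2: { [E → n . P n], [P → . ( X P], [P → . P n], [P → . f *], [P → . f f (] }  — shift
  I3: { [P → ( . X P], [X → . n n], [X → .] }  — shift, reduce
  I4: { [E → n P . n], [P → P . n] }  — shift
  I5: { [P → f . *], [P → f . f (] }  — shift
  I6: { [P → f * .] }  — reduce
  I7: { [P → f f . (] }  — shift
  I8: { [P → f f ( .] }  — reduce
  I9: { [E → n P n .], [P → P n .] }  — 2 reduces
  I10: { [P → ( X . P], [P → . ( X P], [P → . P n], [P → . f *], [P → . f f (] }  — shift
  I11: { [X → n . n] }  — shift
  I12: { [X → n n .] }  — reduce
  I13: { [P → ( X P .], [P → P . n] }  — shift, reduce
  I14: { [P → P n .] }  — reduce

I9 contains complete items [E → n P n .], [P → P n .] — reduce-reduce conflict.

Answer: Yes — I9: [E → n P n .] vs [P → P n .]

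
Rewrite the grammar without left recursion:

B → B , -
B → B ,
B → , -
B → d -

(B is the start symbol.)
B → , - B'
B → d - B'
B' → , - B'
B' → , B'
B' → ε

B is directly left-recursive. The standard transformation for
  A → A α₁ | ... | A α_m | β₁ | ... | β_n
is
  A  → β₁ A' | ... | β_n A'
  A' → α₁ A' | ... | α_m A' | ε

B → , - becomes B → , - B'
B → d - becomes B → d - B'
B → B , - becomes B' → , - B'
B → B , becomes B' → , B'
Add B' → ε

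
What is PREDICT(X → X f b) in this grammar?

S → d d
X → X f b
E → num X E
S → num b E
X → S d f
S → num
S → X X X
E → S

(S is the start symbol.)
PREDICT(X → X f b) = (FIRST(RHS) \ {ε}) ∪ (FOLLOW(X) if ε ∈ FIRST(RHS), i.e. RHS ⇒* ε)
FIRST(X) = { 'd', 'num' }
FIRST(X f b) = { 'd', 'num' }
ε ∉ FIRST(X f b), so FOLLOW(X) is not added.
PREDICT(X → X f b) = { 'd', 'num' }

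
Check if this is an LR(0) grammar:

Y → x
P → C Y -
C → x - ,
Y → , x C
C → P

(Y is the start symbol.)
No. Shift-reduce conflict between [Y → , x C .] and [Y → . , x C]

A grammar is LR(0) if no state in the canonical LR(0) collection has:
  - both a shift item (dot before a terminal) and a complete item (shift-reduce conflict), or
  - two or more complete items (reduce-reduce conflict; the accept item [Y' → Y .] counts as a complete item here).

Augment with Y' → Y and build the canonical LR(0) collection (I0 = CLOSURE({[Y' → . Y]}), then GOTO on every symbol after a dot until no new states appear). It has 12 states:
  I0: { [Y → . , x C], [Y → . x], [Y' → . Y] }  — shift
  I1: { [Y → , . x C] }  — shift
  I2: { [Y' → Y .] }  — accept
  I3: { [Y → x .] }  — reduce
  I4: { [C → . P], [C → . x - ,], [P → . C Y -], [Y → , x . C] }  — shift
  I5: { [P → C . Y -], [Y → , x C .], [Y → . , x C], [Y → . x] }  — shift, reduce
  I6: { [C → P .] }  — reduce
  I7: { [C → x . - ,] }  — shift
  I8: { [C → x - . ,] }  — shift
  I9: { [C → x - , .] }  — reduce
  I10: { [P → C Y . -] }  — shift
  I11: { [P → C Y - .] }  — reduce

Conflict in state I5:
  Shift-reduce conflict between [Y → , x C .] and [Y → . , x C]
So the grammar is NOT LR(0).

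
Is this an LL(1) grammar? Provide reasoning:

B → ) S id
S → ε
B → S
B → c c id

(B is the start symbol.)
Yes, the grammar is LL(1).

A grammar is LL(1) if for each non-terminal N with multiple productions, the predict sets of those productions are pairwise disjoint, where PREDICT(N → α) = (FIRST(α) \ {ε}) ∪ (FOLLOW(N) if α ⇒* ε).

Relevant sets:
  FIRST(S) = { ε }
  FOLLOW(B) = { $ }

For B:
  PREDICT(B → ')' S id) = { ')' }
  PREDICT(B → S) = { $ }
  PREDICT(B → c c id) = { 'c' }
S has a single production, so nothing to check there.

All predict sets are disjoint. The grammar IS LL(1).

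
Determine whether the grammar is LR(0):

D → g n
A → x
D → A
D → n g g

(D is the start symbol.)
Yes, the grammar is LR(0)

Augment with D' → D and build the canonical LR(0) collection (I0 = CLOSURE({[D' → . D]}), then GOTO on every symbol after a dot until no new states appear). It has 9 states:
  I0: { [A → . x], [D → . A], [D → . g n], [D → . n g g], [D' → . D] }  — shift
  I1: { [D → A .] }  — reduce
  I2: { [D' → D .] }  — accept
  I3: { [D → g . n] }  — shift
  I4: { [D → n . g g] }  — shift
  I5: { [A → x .] }  — reduce
  I6: { [D → n g . g] }  — shift
  I7: { [D → n g g .] }  — reduce
  I8: { [D → g n .] }  — reduce

Every state is either a pure shift/goto state or contains exactly one complete item and nothing to shift — no conflicts. The grammar is LR(0).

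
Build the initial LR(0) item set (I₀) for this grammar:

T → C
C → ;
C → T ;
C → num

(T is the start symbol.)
{ [C → . ;], [C → . T ;], [C → . num], [T → . C], [T' → . T] }

First, augment the grammar with T' → T
I₀ = CLOSURE({ [T' → . T] }):
  [T' → . T] has the dot before T: add [T → . C]
  [T → . C] has the dot before C: add [C → . ;], [C → . T ;], [C → . num]
No further items can be added.

I₀ = { [C → . ;], [C → . T ;], [C → . num], [T → . C], [T' → . T] }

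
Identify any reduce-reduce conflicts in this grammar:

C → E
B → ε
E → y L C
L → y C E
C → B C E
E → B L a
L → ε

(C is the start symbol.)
Augment with C' → C and build the canonical LR(0) collection (I0 = CLOSURE({[C' → . C]}), then GOTO on every symbol after a dot until no new states appear). It has 16 states:
  I0: { [B → .], [C → . B C E], [C → . E], [C' → . C], [E → . B L a], [E → . y L C] }  — shift, reduce
  I1: { [B → .], [C → . B C E], [C → . E], [C → B . C E], [E → . B L a], [E → . y L C], [E → B . L a], [L → . y C E], [L → .] }  — shift, 2 reduces
  I2: { [C' → C .] }  — accept
  I3: { [C → E .] }  — reduce
  I4: { [E → y . L C], [L → . y C E], [L → .] }  — shift, reduce
  I5: { [B → .], [C → . B C E], [C → . E], [E → . B L a], [E → . y L C], [E → y L . C] }  — shift, reduce
  I6: { [B → .], [C → . B C E], [C → . E], [E → . B L a], [E → . y L C], [L → y . C E] }  — shift, reduce
  I7: { [B → .], [E → . B L a], [E → . y L C], [L → y C . E] }  — shift, reduce
  I8: { [E → B . L a], [L → . y C E], [L → .] }  — shift, reduce
  I9: { [L → y C E .] }  — reduce
  I10: { [E → B L . a] }  — shift
  I11: { [E → B L a .] }  — reduce
  I12: { [E → y L C .] }  — reduce
  I13: { [B → .], [C → B C . E], [E → . B L a], [E → . y L C] }  — shift, reduce
  I14: { [B → .], [C → . B C E], [C → . E], [E → . B L a], [E → . y L C], [E → y . L C], [L → . y C E], [L → .], [L → y . C E] }  — shift, 2 reduces
  I15: { [C → B C E .] }  — reduce

I1 contains complete items [B → .], [L → .] — reduce-reduce conflict.
I14 contains complete items [B → .], [L → .] — reduce-reduce conflict.

Answer: Yes — I1: [B → .] vs [L → .]; I14: [B → .] vs [L → .]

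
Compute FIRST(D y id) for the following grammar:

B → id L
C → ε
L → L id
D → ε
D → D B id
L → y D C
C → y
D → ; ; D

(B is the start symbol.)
{ ';', 'id', 'y' }

FIRST sets of the non-terminals involved (from the grammar, by fixed-point iteration):
  FIRST(D) = { ';', 'id', ε }

To compute FIRST(D y id), process the symbols left to right:
Symbol D is a non-terminal. Add FIRST(D) \ {ε} = { ';', 'id' }
D is nullable (ε ∈ FIRST(D)), continue to the next symbol.
Symbol y is a terminal. Add 'y' and stop.
FIRST(D y id) = { ';', 'id', 'y' }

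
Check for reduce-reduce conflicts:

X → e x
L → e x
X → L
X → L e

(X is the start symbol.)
A reduce-reduce conflict occurs when an LR(0) state has two complete items [A → α .] and [B → β .] — both call for a reduction, and with no lookahead the parser cannot choose between them.

Augment with X' → X and build the canonical LR(0) collection (I0 = CLOSURE({[X' → . X]}), then GOTO on every symbol after a dot until no new states appear). It has 6 states:
  I0: { [L → . e x], [X → . L e], [X → . L], [X → . e x], [X' → . X] }  — shift
  I1: { [X → L . e], [X → L .] }  — shift, reduce
  I2: { [X' → X .] }  — accept
  I3: { [L → e . x], [X → e . x] }  — shift
  I4: { [L → e x .], [X → e x .] }  — 2 reduces
  I5: { [X → L e .] }  — reduce

I4 contains complete items [L → e x .], [X → e x .] — reduce-reduce conflict.

Answer: Yes — I4: [L → e x .] vs [X → e x .]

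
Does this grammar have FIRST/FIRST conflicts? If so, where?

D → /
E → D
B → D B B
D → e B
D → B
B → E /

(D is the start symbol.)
A FIRST/FIRST conflict occurs when two productions N → α and N → β for the same non-terminal have FIRST(α) ∩ FIRST(β) ≠ ∅ (with ε ∈ FIRST of a nullable right-hand side, so two nullable alternatives also conflict).

FIRST sets of the non-terminals at (or reachable through a nullable prefix from) the front of some alternative:
  FIRST(B) = { '/', 'e' }
  FIRST(D) = { '/', 'e' }
  FIRST(E) = { '/', 'e' }

Productions for D:
  D → /: FIRST = { '/' }
  D → e B: FIRST = { 'e' }
  D → B: FIRST = { '/', 'e' }
Productions for B:
  B → D B B: FIRST = { '/', 'e' }
  B → E /: FIRST = { '/', 'e' }
E has only one production, so no FIRST/FIRST conflict is possible there.

Conflict for D: D → / and D → B
  Overlap: { '/' }
Conflict for D: D → e B and D → B
  Overlap: { 'e' }
Conflict for B: B → D B B and B → E /
  Overlap: { '/', 'e' }

Answer: Yes. D → '/' / D → B on { '/' }; D → e B / D → B on { 'e' }; B → D B B / B → E '/' on { '/', 'e' }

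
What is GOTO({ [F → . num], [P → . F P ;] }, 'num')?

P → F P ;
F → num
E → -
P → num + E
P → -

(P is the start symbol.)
{ [F → num .] }

GOTO(I, 'num') = CLOSURE({ [A → αX.β] : [A → α.Xβ] ∈ I, X = 'num' })

Items with dot before 'num', with the dot advanced:
  [F → . num] → [F → num .]
Closure adds nothing (no advanced item has the dot before a non-terminal).

GOTO = { [F → num .] }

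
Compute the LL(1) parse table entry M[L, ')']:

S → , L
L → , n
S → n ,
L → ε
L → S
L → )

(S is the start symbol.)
L → )

To find M[L, ')'], we find productions for L where ')' is in the predict set (PREDICT(N → α) = (FIRST(α) \ {ε}) ∪ (FOLLOW(N) if α ⇒* ε)).

Relevant sets:
  FIRST(S) = { ',', 'n' }
  FOLLOW(L) = { $ }

L → , n: PREDICT = { ',' }
L → ε: PREDICT = { $ }
L → S: PREDICT = { ',', 'n' }
L → ): PREDICT = { ')' }
  ')' is in predict set, so this production goes in M[L, ')']

M[L, ')'] = L → )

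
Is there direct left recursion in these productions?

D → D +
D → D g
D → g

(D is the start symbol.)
Direct left recursion occurs when N → N α for some non-terminal N (the right-hand side begins with the left-hand side itself).

D → D +: LEFT RECURSIVE (starts with D)
D → D g: LEFT RECURSIVE (starts with D)
D → g: starts with g

The grammar has direct left recursion on: D.

Answer: Yes, D is left-recursive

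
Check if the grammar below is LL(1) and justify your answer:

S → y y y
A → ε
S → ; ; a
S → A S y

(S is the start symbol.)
No. Predict set conflict for S: { 'y' }

Relevant sets:
  FIRST(A) = { ε }
  FIRST(S) = { ';', 'y' }

For S:
  PREDICT(S → y y y) = { 'y' }
  PREDICT(S → ';' ';' a) = { ';' }
  PREDICT(S → A S y) = { ';', 'y' }
A has a single production, so nothing to check there.

Conflict found: Predict set conflict for S: { 'y' }
The grammar is NOT LL(1).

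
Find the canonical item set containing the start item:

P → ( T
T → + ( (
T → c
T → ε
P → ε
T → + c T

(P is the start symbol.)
First, augment the grammar with P' → P
I₀ = CLOSURE({ [P' → . P] }):
  [P' → . P] has the dot before P: add [P → . ( T], [P → .]
No further items can be added.

I₀ = { [P → . ( T], [P → .], [P' → . P] }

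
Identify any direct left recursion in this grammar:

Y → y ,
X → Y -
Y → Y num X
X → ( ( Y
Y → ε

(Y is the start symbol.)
Direct left recursion occurs when N → N α for some non-terminal N (the right-hand side begins with the left-hand side itself).

Y → y ,: starts with y
X → Y -: starts with Y
Y → Y num X: LEFT RECURSIVE (starts with Y)
X → ( ( Y: starts with '('
Y → ε: starts with ε

The grammar has direct left recursion on: Y.

Answer: Yes, Y is left-recursive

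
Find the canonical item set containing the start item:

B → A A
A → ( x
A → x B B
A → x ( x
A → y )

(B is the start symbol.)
{ [A → . ( x], [A → . x ( x], [A → . x B B], [A → . y )], [B → . A A], [B' → . B] }

First, augment the grammar with B' → B
I₀ = CLOSURE({ [B' → . B] }):
  [B' → . B] has the dot before B: add [B → . A A]
  [B → . A A] has the dot before A: add [A → . ( x], [A → . x B B], [A → . x ( x], [A → . y )]
No further items can be added.

I₀ = { [A → . ( x], [A → . x ( x], [A → . x B B], [A → . y )], [B → . A A], [B' → . B] }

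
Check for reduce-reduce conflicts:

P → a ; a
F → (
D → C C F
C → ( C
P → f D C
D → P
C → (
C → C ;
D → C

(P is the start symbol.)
No reduce-reduce conflicts

A reduce-reduce conflict occurs when an LR(0) state has two complete items [A → α .] and [B → β .] — both call for a reduction, and with no lookahead the parser cannot choose between them.

Augment with P' → P and build the canonical LR(0) collection (I0 = CLOSURE({[P' → . P]}), then GOTO on every symbol after a dot until no new states appear). It has 16 states:
  I0: { [P → . a ; a], [P → . f D C], [P' → . P] }  — shift
  I1: { [P' → P .] }  — accept
  I2: { [P → a . ; a] }  — shift
  I3: { [C → . ( C], [C → . (], [C → . C ;], [D → . C C F], [D → . C], [D → . P], [P → . a ; a], [P → . f D C], [P → f . D C] }  — shift
  I4: { [C → ( . C], [C → ( .], [C → . ( C], [C → . (], [C → . C ;] }  — shift, reduce
  I5: { [C → . ( C], [C → . (], [C → . C ;], [C → C . ;], [D → C . C F], [D → C .] }  — shift, reduce
  I6: { [C → . ( C], [C → . (], [C → . C ;], [P → f D . C] }  — shift
  I7: { [D → P .] }  — reduce
  I8: { [C → C . ;], [P → f D C .] }  — shift, reduce
  I9: { [C → C ; .] }  — reduce
  I10: { [C → C . ;], [D → C C . F], [F → . (] }  — shift
  I11: { [F → ( .] }  — reduce
  I12: { [D → C C F .] }  — reduce
  I13: { [C → ( C .], [C → C . ;] }  — shift, reduce
  I14: { [P → a ; . a] }  — shift
  I15: { [P → a ; a .] }  — reduce

No state contains more than one complete item.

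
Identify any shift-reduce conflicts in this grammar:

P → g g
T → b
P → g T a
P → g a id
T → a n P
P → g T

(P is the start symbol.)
Augment with P' → P and build the canonical LR(0) collection (I0 = CLOSURE({[P' → . P]}), then GOTO on every symbol after a dot until no new states appear). It has 11 states:
  I0: { [P → . g T a], [P → . g T], [P → . g a id], [P → . g g], [P' → . P] }  — shift
  I1: { [P' → P .] }  — accept
  I2: { [P → g . T a], [P → g . T], [P → g . a id], [P → g . g], [T → . a n P], [T → . b] }  — shift
  I3: { [P → g T . a], [P → g T .] }  — shift, reduce
  I4: { [P → g a . id], [T → a . n P] }  — shift
  I5: { [T → b .] }  — reduce
  I6: { [P → g g .] }  — reduce
  I7: { [P → g a id .] }  — reduce
  I8: { [P → . g T a], [P → . g T], [P → . g a id], [P → . g g], [T → a n . P] }  — shift
  I9: { [T → a n P .] }  — reduce
  I10: { [P → g T a .] }  — reduce

I3 contains reduce item [P → g T .] and shift item [P → g T . a] — shift-reduce conflict.

Answer: Yes — I3: [P → g T .] vs [P → g T . a]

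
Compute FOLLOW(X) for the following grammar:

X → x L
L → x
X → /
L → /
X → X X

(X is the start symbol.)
{ $, '/', 'x' }

To compute FOLLOW(X), find every occurrence of X on a right-hand side N → α X β: add FIRST(β) \ {ε}, and if β is empty or nullable also add FOLLOW(N). Iterate to a fixed point.

X is the start symbol, so $ ∈ FOLLOW(X).
In X → X X: X is followed by X, add FIRST(X) \ {ε} = { '/', 'x' }
In X → X X: X is at the end; this adds FOLLOW(X) to itself — nothing new

Taking the union: FOLLOW(X) = { $, '/', 'x' }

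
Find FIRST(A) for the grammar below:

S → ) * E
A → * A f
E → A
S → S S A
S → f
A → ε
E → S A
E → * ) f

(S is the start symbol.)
To compute FIRST(A), examine every production with A on the left-hand side, reading each right-hand side left to right until a non-nullable symbol is reached.

From A → * A f:
  - '*' is a terminal: add '*' and stop
From A → ε:
  - ε-production, so ε ∈ FIRST(A)

Collecting: FIRST(A) = { '*', ε }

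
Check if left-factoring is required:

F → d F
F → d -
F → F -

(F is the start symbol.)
Yes, F has productions with common prefix 'd'

Left-factoring is needed when two productions for the same non-terminal
share a common prefix on the right-hand side.

Productions for F:
  F → d F
  F → d -
  F → F -

Found common prefix 'd' in productions for F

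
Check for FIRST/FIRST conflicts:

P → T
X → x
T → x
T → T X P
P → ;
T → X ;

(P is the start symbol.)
A FIRST/FIRST conflict occurs when two productions N → α and N → β for the same non-terminal have FIRST(α) ∩ FIRST(β) ≠ ∅ (with ε ∈ FIRST of a nullable right-hand side, so two nullable alternatives also conflict).

FIRST sets of the non-terminals at (or reachable through a nullable prefix from) the front of some alternative:
  FIRST(T) = { 'x' }
  FIRST(X) = { 'x' }

Productions for P:
  P → T: FIRST = { 'x' }
  P → ;: FIRST = { ';' }
Productions for T:
  T → x: FIRST = { 'x' }
  T → T X P: FIRST = { 'x' }
  T → X ;: FIRST = { 'x' }
X has only one production, so no FIRST/FIRST conflict is possible there.

Conflict for T: T → x and T → T X P
  Overlap: { 'x' }
Conflict for T: T → x and T → X ;
  Overlap: { 'x' }
Conflict for T: T → T X P and T → X ;
  Overlap: { 'x' }

Answer: Yes. T → x / T → T X P on { 'x' }; T → x / T → X ';' on { 'x' }; T → T X P / T → X ';' on { 'x' }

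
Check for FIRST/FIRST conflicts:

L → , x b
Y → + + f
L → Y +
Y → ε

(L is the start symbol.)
A FIRST/FIRST conflict occurs when two productions N → α and N → β for the same non-terminal have FIRST(α) ∩ FIRST(β) ≠ ∅ (with ε ∈ FIRST of a nullable right-hand side, so two nullable alternatives also conflict).

FIRST sets of the non-terminals at (or reachable through a nullable prefix from) the front of some alternative:
  FIRST(Y) = { '+', ε }

Productions for L:
  L → , x b: FIRST = { ',' }
  L → Y +: FIRST = { '+' }
Productions for Y:
  Y → + + f: FIRST = { '+' }
  Y → ε: FIRST = { ε }

All alternatives of each non-terminal have pairwise disjoint FIRST sets.

Answer: No FIRST/FIRST conflicts.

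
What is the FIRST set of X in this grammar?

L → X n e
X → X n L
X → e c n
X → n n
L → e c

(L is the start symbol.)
To compute FIRST(X), examine every production with X on the left-hand side, reading each right-hand side left to right until a non-nullable symbol is reached.

From X → X n L:
  - X is the symbol being defined: contributes nothing new
    X is not nullable, so stop
From X → e c n:
  - e is a terminal: add 'e' and stop
From X → n n:
  - n is a terminal: add 'n' and stop

Collecting: FIRST(X) = { 'e', 'n' }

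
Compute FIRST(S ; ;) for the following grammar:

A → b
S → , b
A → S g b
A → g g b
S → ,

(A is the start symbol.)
{ ',' }

FIRST sets of the non-terminals involved (from the grammar, by fixed-point iteration):
  FIRST(S) = { ',' }

To compute FIRST(S ; ;), process the symbols left to right:
Symbol S is a non-terminal. Add FIRST(S) \ {ε} = { ',' }
S is not nullable (ε ∉ FIRST(S)), so stop here.
FIRST(S ; ;) = { ',' }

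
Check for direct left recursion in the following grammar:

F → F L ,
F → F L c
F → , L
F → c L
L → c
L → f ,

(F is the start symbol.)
Direct left recursion occurs when N → N α for some non-terminal N (the right-hand side begins with the left-hand side itself).

F → F L ,: LEFT RECURSIVE (starts with F)
F → F L c: LEFT RECURSIVE (starts with F)
F → , L: starts with ','
F → c L: starts with c
L → c: starts with c
L → f ,: starts with f

The grammar has direct left recursion on: F.

Answer: Yes, F is left-recursive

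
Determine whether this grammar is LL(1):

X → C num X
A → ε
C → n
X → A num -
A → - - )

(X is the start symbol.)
A grammar is LL(1) if for each non-terminal N with multiple productions, the predict sets of those productions are pairwise disjoint, where PREDICT(N → α) = (FIRST(α) \ {ε}) ∪ (FOLLOW(N) if α ⇒* ε).

Relevant sets:
  FIRST(C) = { 'n' }
  FIRST(A) = { '-', ε }
  FOLLOW(A) = { 'num' }

For X:
  PREDICT(X → C num X) = { 'n' }
  PREDICT(X → A num '-') = { '-', 'num' }
For A:
  PREDICT(A → ε) = { 'num' }
  PREDICT(A → '-' '-' ')') = { '-' }
C has a single production, so nothing to check there.

All predict sets are disjoint. The grammar IS LL(1).

Answer: Yes, the grammar is LL(1).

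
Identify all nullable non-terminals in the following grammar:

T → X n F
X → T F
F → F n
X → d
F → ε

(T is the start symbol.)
{ 'F' }

A non-terminal is nullable if it can derive ε (the empty string): either it has an ε-production, or it has a production whose right-hand side consists entirely of nullable non-terminals.

ε-productions: F → ε
So F is immediately nullable.
No further non-terminal can be added: every production for the remaining non-terminals contains a terminal or a non-nullable non-terminal.
Nullable = { 'F' }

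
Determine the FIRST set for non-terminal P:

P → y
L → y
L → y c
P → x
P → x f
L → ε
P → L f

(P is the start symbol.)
FIRST sets of the other non-terminals involved (by the same procedure, iterated to a fixed point):
  FIRST(L) = { 'y', ε }

From P → y:
  - y is a terminal: add 'y' and stop
From P → x:
  - x is a terminal: add 'x' and stop
From P → x f:
  - x is a terminal: add 'x' and stop
From P → L f:
  - L is a non-terminal: add FIRST(L) \ {ε} = { 'y' }
    L is nullable, so continue to the next symbol
  - f is a terminal: add 'f' and stop

Collecting: FIRST(P) = { 'f', 'x', 'y' }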